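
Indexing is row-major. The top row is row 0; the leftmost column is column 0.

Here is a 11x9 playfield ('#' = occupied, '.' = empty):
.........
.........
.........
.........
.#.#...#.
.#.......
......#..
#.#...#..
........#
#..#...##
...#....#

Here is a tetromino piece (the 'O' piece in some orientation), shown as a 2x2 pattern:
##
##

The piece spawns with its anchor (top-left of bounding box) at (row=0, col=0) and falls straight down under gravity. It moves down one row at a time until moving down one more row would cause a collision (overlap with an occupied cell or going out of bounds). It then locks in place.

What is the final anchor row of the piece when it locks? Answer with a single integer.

Answer: 2

Derivation:
Spawn at (row=0, col=0). Try each row:
  row 0: fits
  row 1: fits
  row 2: fits
  row 3: blocked -> lock at row 2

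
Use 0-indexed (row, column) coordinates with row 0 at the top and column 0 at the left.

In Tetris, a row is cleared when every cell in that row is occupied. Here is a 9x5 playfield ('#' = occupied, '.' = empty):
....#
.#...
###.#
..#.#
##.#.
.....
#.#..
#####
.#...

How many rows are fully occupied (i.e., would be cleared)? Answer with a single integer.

Answer: 1

Derivation:
Check each row:
  row 0: 4 empty cells -> not full
  row 1: 4 empty cells -> not full
  row 2: 1 empty cell -> not full
  row 3: 3 empty cells -> not full
  row 4: 2 empty cells -> not full
  row 5: 5 empty cells -> not full
  row 6: 3 empty cells -> not full
  row 7: 0 empty cells -> FULL (clear)
  row 8: 4 empty cells -> not full
Total rows cleared: 1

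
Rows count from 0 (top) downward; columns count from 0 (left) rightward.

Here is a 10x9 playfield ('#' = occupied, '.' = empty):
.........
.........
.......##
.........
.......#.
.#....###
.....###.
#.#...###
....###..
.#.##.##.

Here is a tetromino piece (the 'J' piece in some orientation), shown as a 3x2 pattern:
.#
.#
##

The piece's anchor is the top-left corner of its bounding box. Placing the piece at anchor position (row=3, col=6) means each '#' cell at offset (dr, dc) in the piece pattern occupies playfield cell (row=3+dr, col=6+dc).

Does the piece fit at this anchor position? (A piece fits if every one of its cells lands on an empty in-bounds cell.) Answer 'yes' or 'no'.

Check each piece cell at anchor (3, 6):
  offset (0,1) -> (3,7): empty -> OK
  offset (1,1) -> (4,7): occupied ('#') -> FAIL
  offset (2,0) -> (5,6): occupied ('#') -> FAIL
  offset (2,1) -> (5,7): occupied ('#') -> FAIL
All cells valid: no

Answer: no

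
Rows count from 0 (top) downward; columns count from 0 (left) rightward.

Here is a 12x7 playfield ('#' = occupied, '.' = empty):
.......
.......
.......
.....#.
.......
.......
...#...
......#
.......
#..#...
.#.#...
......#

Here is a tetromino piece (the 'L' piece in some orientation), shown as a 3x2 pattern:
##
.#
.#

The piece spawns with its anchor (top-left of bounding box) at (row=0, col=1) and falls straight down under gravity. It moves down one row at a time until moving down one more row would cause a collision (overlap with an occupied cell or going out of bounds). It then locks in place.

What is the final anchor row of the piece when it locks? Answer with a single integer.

Answer: 9

Derivation:
Spawn at (row=0, col=1). Try each row:
  row 0: fits
  row 1: fits
  row 2: fits
  row 3: fits
  row 4: fits
  row 5: fits
  row 6: fits
  row 7: fits
  row 8: fits
  row 9: fits
  row 10: blocked -> lock at row 9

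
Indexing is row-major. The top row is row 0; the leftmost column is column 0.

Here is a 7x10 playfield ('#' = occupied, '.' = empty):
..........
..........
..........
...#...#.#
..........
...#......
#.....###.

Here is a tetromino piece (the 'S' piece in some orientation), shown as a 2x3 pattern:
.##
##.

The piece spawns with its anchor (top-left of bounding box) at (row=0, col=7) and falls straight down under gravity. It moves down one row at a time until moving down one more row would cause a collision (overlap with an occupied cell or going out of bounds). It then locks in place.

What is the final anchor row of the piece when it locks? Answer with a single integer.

Spawn at (row=0, col=7). Try each row:
  row 0: fits
  row 1: fits
  row 2: blocked -> lock at row 1

Answer: 1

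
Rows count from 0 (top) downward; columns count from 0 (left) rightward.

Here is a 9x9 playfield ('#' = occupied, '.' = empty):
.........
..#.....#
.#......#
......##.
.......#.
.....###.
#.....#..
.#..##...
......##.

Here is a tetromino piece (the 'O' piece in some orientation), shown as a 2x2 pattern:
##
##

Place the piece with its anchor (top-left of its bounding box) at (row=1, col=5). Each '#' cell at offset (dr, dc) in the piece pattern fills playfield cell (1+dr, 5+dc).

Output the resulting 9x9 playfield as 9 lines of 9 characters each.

Fill (1+0,5+0) = (1,5)
Fill (1+0,5+1) = (1,6)
Fill (1+1,5+0) = (2,5)
Fill (1+1,5+1) = (2,6)

Answer: .........
..#..##.#
.#...##.#
......##.
.......#.
.....###.
#.....#..
.#..##...
......##.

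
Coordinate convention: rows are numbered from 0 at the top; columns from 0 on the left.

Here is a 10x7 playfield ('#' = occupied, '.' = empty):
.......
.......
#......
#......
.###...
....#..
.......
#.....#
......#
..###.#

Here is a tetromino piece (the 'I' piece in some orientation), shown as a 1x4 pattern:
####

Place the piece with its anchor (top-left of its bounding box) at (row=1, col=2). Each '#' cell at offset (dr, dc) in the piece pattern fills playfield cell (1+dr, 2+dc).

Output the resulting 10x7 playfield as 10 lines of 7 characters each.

Fill (1+0,2+0) = (1,2)
Fill (1+0,2+1) = (1,3)
Fill (1+0,2+2) = (1,4)
Fill (1+0,2+3) = (1,5)

Answer: .......
..####.
#......
#......
.###...
....#..
.......
#.....#
......#
..###.#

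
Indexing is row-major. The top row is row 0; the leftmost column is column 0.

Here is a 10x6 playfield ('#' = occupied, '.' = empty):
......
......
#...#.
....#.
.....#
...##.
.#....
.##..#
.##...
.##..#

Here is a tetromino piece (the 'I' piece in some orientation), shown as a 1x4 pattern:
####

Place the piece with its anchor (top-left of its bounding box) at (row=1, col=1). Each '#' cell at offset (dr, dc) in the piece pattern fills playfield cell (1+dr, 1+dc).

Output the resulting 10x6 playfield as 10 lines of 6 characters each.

Fill (1+0,1+0) = (1,1)
Fill (1+0,1+1) = (1,2)
Fill (1+0,1+2) = (1,3)
Fill (1+0,1+3) = (1,4)

Answer: ......
.####.
#...#.
....#.
.....#
...##.
.#....
.##..#
.##...
.##..#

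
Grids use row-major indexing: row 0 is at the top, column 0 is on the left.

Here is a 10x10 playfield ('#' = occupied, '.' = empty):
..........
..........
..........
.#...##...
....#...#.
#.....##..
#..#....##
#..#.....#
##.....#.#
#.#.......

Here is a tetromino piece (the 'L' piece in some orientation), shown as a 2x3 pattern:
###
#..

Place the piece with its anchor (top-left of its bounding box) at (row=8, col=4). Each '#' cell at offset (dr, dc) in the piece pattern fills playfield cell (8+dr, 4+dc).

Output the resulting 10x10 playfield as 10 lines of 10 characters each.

Fill (8+0,4+0) = (8,4)
Fill (8+0,4+1) = (8,5)
Fill (8+0,4+2) = (8,6)
Fill (8+1,4+0) = (9,4)

Answer: ..........
..........
..........
.#...##...
....#...#.
#.....##..
#..#....##
#..#.....#
##..####.#
#.#.#.....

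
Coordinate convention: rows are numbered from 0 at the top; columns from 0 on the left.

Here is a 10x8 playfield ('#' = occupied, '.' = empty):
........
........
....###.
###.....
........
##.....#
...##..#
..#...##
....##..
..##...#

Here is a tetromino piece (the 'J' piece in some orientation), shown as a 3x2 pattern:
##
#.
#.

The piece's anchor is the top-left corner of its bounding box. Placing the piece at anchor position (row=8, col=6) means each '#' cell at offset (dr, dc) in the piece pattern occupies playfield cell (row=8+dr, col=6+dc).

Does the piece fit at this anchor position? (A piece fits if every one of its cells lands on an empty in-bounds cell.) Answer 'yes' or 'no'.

Answer: no

Derivation:
Check each piece cell at anchor (8, 6):
  offset (0,0) -> (8,6): empty -> OK
  offset (0,1) -> (8,7): empty -> OK
  offset (1,0) -> (9,6): empty -> OK
  offset (2,0) -> (10,6): out of bounds -> FAIL
All cells valid: no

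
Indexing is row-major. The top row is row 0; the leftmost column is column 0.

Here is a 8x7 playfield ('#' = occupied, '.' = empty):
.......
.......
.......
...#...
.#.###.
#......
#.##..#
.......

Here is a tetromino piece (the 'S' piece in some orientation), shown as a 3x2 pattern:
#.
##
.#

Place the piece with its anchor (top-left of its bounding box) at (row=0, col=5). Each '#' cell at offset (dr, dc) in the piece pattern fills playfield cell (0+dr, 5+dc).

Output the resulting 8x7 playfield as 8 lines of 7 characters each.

Fill (0+0,5+0) = (0,5)
Fill (0+1,5+0) = (1,5)
Fill (0+1,5+1) = (1,6)
Fill (0+2,5+1) = (2,6)

Answer: .....#.
.....##
......#
...#...
.#.###.
#......
#.##..#
.......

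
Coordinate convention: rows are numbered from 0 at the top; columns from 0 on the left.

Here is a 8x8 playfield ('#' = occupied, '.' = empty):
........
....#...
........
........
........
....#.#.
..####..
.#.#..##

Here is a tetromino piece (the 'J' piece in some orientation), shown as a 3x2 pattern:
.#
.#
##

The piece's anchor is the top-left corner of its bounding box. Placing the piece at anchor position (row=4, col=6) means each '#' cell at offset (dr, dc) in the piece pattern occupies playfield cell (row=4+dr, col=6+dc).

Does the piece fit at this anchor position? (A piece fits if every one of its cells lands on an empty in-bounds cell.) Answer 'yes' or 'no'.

Check each piece cell at anchor (4, 6):
  offset (0,1) -> (4,7): empty -> OK
  offset (1,1) -> (5,7): empty -> OK
  offset (2,0) -> (6,6): empty -> OK
  offset (2,1) -> (6,7): empty -> OK
All cells valid: yes

Answer: yes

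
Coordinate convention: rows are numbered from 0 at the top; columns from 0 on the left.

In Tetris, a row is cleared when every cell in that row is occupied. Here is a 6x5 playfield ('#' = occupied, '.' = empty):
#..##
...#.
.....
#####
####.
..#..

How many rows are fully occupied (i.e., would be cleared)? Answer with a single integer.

Answer: 1

Derivation:
Check each row:
  row 0: 2 empty cells -> not full
  row 1: 4 empty cells -> not full
  row 2: 5 empty cells -> not full
  row 3: 0 empty cells -> FULL (clear)
  row 4: 1 empty cell -> not full
  row 5: 4 empty cells -> not full
Total rows cleared: 1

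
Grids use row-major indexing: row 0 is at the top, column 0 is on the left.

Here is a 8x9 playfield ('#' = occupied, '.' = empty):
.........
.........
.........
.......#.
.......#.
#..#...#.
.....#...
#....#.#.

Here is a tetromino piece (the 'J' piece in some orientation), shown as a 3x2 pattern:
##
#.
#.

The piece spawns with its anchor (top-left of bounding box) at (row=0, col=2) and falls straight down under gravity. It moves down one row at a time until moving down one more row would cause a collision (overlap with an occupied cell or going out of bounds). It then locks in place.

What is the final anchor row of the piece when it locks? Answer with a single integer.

Answer: 4

Derivation:
Spawn at (row=0, col=2). Try each row:
  row 0: fits
  row 1: fits
  row 2: fits
  row 3: fits
  row 4: fits
  row 5: blocked -> lock at row 4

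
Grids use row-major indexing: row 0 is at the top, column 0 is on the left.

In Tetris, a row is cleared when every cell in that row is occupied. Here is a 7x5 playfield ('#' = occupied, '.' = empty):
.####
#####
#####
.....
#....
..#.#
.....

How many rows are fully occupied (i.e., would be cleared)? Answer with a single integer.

Answer: 2

Derivation:
Check each row:
  row 0: 1 empty cell -> not full
  row 1: 0 empty cells -> FULL (clear)
  row 2: 0 empty cells -> FULL (clear)
  row 3: 5 empty cells -> not full
  row 4: 4 empty cells -> not full
  row 5: 3 empty cells -> not full
  row 6: 5 empty cells -> not full
Total rows cleared: 2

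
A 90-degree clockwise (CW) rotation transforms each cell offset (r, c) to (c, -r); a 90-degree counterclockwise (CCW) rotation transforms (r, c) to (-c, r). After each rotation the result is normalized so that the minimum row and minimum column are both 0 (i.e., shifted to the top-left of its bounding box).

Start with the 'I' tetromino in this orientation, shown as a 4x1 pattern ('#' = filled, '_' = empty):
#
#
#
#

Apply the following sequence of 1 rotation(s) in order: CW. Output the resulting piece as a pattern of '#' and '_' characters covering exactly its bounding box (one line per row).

Answer: ####

Derivation:
Start:
#
#
#
#
After rotation 1 (CW):
####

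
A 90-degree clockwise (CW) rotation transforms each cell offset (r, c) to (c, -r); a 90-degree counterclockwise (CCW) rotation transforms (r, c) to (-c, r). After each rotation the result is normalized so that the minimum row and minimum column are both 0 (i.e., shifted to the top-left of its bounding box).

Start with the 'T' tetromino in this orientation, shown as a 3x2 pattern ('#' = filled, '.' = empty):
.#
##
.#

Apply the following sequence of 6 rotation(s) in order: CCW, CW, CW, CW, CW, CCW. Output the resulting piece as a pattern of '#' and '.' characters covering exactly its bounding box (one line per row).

Start:
.#
##
.#
After rotation 1 (CCW):
###
.#.
After rotation 2 (CW):
.#
##
.#
After rotation 3 (CW):
.#.
###
After rotation 4 (CW):
#.
##
#.
After rotation 5 (CW):
###
.#.
After rotation 6 (CCW):
#.
##
#.

Answer: #.
##
#.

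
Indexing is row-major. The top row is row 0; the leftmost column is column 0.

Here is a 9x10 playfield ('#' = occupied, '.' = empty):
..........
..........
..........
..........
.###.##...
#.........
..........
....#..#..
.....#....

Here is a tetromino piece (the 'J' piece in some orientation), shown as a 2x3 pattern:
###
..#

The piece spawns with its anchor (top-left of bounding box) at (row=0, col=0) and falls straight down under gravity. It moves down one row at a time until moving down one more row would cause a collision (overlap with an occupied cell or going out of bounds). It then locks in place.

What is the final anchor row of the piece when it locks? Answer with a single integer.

Spawn at (row=0, col=0). Try each row:
  row 0: fits
  row 1: fits
  row 2: fits
  row 3: blocked -> lock at row 2

Answer: 2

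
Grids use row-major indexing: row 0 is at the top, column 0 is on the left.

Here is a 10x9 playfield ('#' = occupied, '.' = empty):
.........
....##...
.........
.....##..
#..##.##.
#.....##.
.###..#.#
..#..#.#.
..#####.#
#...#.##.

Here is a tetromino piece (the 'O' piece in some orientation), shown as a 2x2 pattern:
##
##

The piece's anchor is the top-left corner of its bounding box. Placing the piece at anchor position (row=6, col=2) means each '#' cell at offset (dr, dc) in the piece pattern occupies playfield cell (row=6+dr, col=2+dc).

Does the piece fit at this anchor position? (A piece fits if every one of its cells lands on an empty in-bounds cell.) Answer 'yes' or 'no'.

Check each piece cell at anchor (6, 2):
  offset (0,0) -> (6,2): occupied ('#') -> FAIL
  offset (0,1) -> (6,3): occupied ('#') -> FAIL
  offset (1,0) -> (7,2): occupied ('#') -> FAIL
  offset (1,1) -> (7,3): empty -> OK
All cells valid: no

Answer: no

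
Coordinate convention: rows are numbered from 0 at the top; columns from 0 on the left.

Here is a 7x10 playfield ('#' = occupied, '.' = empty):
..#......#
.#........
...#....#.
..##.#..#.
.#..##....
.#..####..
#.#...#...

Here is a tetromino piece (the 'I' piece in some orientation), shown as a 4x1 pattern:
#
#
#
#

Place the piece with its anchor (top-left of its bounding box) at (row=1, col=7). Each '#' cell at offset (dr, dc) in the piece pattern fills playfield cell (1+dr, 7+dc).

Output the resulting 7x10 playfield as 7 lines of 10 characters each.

Fill (1+0,7+0) = (1,7)
Fill (1+1,7+0) = (2,7)
Fill (1+2,7+0) = (3,7)
Fill (1+3,7+0) = (4,7)

Answer: ..#......#
.#.....#..
...#...##.
..##.#.##.
.#..##.#..
.#..####..
#.#...#...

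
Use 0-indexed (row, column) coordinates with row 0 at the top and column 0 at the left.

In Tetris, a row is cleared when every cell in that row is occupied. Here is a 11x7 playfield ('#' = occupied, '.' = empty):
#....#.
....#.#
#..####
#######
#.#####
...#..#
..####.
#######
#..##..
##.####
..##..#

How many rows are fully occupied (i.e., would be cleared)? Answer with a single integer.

Answer: 2

Derivation:
Check each row:
  row 0: 5 empty cells -> not full
  row 1: 5 empty cells -> not full
  row 2: 2 empty cells -> not full
  row 3: 0 empty cells -> FULL (clear)
  row 4: 1 empty cell -> not full
  row 5: 5 empty cells -> not full
  row 6: 3 empty cells -> not full
  row 7: 0 empty cells -> FULL (clear)
  row 8: 4 empty cells -> not full
  row 9: 1 empty cell -> not full
  row 10: 4 empty cells -> not full
Total rows cleared: 2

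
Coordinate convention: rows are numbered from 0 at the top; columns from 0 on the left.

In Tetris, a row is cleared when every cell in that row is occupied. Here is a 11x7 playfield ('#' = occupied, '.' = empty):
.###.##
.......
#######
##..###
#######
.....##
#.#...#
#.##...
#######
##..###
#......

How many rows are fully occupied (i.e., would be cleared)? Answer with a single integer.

Check each row:
  row 0: 2 empty cells -> not full
  row 1: 7 empty cells -> not full
  row 2: 0 empty cells -> FULL (clear)
  row 3: 2 empty cells -> not full
  row 4: 0 empty cells -> FULL (clear)
  row 5: 5 empty cells -> not full
  row 6: 4 empty cells -> not full
  row 7: 4 empty cells -> not full
  row 8: 0 empty cells -> FULL (clear)
  row 9: 2 empty cells -> not full
  row 10: 6 empty cells -> not full
Total rows cleared: 3

Answer: 3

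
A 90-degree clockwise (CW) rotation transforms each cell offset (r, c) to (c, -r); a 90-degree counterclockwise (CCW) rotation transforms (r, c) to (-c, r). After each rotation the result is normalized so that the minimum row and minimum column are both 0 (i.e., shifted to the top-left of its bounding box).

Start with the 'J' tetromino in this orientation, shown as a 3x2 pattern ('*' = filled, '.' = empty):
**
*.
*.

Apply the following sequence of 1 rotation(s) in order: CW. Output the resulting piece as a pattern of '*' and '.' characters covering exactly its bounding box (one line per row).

Answer: ***
..*

Derivation:
Start:
**
*.
*.
After rotation 1 (CW):
***
..*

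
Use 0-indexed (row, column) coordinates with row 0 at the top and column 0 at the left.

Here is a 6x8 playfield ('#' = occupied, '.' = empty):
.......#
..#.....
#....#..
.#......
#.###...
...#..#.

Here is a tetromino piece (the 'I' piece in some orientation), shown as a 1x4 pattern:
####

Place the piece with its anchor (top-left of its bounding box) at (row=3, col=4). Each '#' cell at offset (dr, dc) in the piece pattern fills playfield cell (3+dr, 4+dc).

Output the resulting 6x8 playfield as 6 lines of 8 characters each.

Answer: .......#
..#.....
#....#..
.#..####
#.###...
...#..#.

Derivation:
Fill (3+0,4+0) = (3,4)
Fill (3+0,4+1) = (3,5)
Fill (3+0,4+2) = (3,6)
Fill (3+0,4+3) = (3,7)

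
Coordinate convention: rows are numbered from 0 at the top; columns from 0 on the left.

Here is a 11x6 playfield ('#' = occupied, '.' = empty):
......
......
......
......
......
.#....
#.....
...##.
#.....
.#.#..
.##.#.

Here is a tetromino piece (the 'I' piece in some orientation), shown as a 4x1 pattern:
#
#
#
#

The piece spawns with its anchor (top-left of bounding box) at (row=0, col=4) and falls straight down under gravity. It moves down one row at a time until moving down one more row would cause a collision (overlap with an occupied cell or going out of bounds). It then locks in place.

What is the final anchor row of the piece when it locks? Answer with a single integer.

Spawn at (row=0, col=4). Try each row:
  row 0: fits
  row 1: fits
  row 2: fits
  row 3: fits
  row 4: blocked -> lock at row 3

Answer: 3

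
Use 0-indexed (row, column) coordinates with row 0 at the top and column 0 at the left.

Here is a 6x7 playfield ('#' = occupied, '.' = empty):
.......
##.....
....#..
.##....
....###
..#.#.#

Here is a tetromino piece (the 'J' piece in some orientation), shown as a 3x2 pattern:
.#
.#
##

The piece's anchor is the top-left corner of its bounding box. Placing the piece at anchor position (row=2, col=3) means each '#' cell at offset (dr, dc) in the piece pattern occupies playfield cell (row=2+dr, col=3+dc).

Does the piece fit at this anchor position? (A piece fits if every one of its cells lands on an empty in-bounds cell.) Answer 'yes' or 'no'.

Check each piece cell at anchor (2, 3):
  offset (0,1) -> (2,4): occupied ('#') -> FAIL
  offset (1,1) -> (3,4): empty -> OK
  offset (2,0) -> (4,3): empty -> OK
  offset (2,1) -> (4,4): occupied ('#') -> FAIL
All cells valid: no

Answer: no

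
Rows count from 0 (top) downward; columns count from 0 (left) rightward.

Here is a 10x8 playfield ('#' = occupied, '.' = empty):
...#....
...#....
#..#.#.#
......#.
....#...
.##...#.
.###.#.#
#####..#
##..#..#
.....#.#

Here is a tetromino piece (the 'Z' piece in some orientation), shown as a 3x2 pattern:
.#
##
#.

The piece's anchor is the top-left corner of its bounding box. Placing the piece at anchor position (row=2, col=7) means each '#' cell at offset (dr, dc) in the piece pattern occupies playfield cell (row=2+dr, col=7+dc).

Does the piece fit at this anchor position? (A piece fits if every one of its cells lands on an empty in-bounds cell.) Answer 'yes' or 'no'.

Answer: no

Derivation:
Check each piece cell at anchor (2, 7):
  offset (0,1) -> (2,8): out of bounds -> FAIL
  offset (1,0) -> (3,7): empty -> OK
  offset (1,1) -> (3,8): out of bounds -> FAIL
  offset (2,0) -> (4,7): empty -> OK
All cells valid: no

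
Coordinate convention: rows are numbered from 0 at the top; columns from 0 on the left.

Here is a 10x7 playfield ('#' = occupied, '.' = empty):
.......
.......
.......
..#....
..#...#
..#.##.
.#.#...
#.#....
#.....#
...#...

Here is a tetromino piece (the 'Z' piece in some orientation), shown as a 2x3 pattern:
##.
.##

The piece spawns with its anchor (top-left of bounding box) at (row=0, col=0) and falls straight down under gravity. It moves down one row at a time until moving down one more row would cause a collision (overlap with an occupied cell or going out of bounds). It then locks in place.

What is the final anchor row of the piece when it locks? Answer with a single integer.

Spawn at (row=0, col=0). Try each row:
  row 0: fits
  row 1: fits
  row 2: blocked -> lock at row 1

Answer: 1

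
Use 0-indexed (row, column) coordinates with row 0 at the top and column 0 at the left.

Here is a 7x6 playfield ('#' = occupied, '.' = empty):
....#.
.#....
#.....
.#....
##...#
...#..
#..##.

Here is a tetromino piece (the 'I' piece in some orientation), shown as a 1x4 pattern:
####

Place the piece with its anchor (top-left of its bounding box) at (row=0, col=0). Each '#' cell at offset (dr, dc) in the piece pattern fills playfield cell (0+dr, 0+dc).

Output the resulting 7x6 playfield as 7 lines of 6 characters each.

Answer: #####.
.#....
#.....
.#....
##...#
...#..
#..##.

Derivation:
Fill (0+0,0+0) = (0,0)
Fill (0+0,0+1) = (0,1)
Fill (0+0,0+2) = (0,2)
Fill (0+0,0+3) = (0,3)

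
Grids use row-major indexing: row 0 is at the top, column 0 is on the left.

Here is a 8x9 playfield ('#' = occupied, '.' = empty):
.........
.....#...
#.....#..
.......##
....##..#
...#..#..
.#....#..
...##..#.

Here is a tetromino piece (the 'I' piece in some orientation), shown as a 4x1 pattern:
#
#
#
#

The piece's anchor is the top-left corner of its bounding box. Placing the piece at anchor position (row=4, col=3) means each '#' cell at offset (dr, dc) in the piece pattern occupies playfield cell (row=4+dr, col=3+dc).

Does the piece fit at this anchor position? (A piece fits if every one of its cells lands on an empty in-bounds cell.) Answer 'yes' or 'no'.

Check each piece cell at anchor (4, 3):
  offset (0,0) -> (4,3): empty -> OK
  offset (1,0) -> (5,3): occupied ('#') -> FAIL
  offset (2,0) -> (6,3): empty -> OK
  offset (3,0) -> (7,3): occupied ('#') -> FAIL
All cells valid: no

Answer: no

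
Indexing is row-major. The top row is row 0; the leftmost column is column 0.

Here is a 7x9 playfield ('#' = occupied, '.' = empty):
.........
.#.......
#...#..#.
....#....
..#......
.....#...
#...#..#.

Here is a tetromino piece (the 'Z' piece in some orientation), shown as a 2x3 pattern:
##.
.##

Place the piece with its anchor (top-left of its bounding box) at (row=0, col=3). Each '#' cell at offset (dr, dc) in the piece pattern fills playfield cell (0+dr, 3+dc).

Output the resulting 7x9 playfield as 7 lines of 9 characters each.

Answer: ...##....
.#..##...
#...#..#.
....#....
..#......
.....#...
#...#..#.

Derivation:
Fill (0+0,3+0) = (0,3)
Fill (0+0,3+1) = (0,4)
Fill (0+1,3+1) = (1,4)
Fill (0+1,3+2) = (1,5)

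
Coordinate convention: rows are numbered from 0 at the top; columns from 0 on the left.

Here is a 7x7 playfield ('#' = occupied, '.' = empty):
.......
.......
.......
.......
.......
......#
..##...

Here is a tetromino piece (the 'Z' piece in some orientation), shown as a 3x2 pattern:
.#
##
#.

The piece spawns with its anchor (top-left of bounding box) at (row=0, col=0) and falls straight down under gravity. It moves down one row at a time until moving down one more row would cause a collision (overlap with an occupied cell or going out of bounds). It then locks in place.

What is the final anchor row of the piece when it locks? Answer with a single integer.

Answer: 4

Derivation:
Spawn at (row=0, col=0). Try each row:
  row 0: fits
  row 1: fits
  row 2: fits
  row 3: fits
  row 4: fits
  row 5: blocked -> lock at row 4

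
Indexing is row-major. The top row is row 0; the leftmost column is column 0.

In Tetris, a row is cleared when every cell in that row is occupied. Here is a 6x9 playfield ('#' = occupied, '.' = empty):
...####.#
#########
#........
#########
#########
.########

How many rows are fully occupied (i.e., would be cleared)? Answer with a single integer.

Check each row:
  row 0: 4 empty cells -> not full
  row 1: 0 empty cells -> FULL (clear)
  row 2: 8 empty cells -> not full
  row 3: 0 empty cells -> FULL (clear)
  row 4: 0 empty cells -> FULL (clear)
  row 5: 1 empty cell -> not full
Total rows cleared: 3

Answer: 3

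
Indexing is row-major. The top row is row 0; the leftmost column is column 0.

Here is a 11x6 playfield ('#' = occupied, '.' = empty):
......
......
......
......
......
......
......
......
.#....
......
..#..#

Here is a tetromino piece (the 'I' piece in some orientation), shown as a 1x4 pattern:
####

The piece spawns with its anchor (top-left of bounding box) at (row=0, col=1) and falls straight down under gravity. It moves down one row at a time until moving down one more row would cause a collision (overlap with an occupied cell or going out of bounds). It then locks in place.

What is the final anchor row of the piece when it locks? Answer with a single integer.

Spawn at (row=0, col=1). Try each row:
  row 0: fits
  row 1: fits
  row 2: fits
  row 3: fits
  row 4: fits
  row 5: fits
  row 6: fits
  row 7: fits
  row 8: blocked -> lock at row 7

Answer: 7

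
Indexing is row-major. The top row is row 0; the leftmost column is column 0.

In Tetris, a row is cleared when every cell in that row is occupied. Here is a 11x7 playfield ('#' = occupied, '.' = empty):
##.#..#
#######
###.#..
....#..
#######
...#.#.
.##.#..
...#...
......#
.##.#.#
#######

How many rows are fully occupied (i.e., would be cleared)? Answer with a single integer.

Answer: 3

Derivation:
Check each row:
  row 0: 3 empty cells -> not full
  row 1: 0 empty cells -> FULL (clear)
  row 2: 3 empty cells -> not full
  row 3: 6 empty cells -> not full
  row 4: 0 empty cells -> FULL (clear)
  row 5: 5 empty cells -> not full
  row 6: 4 empty cells -> not full
  row 7: 6 empty cells -> not full
  row 8: 6 empty cells -> not full
  row 9: 3 empty cells -> not full
  row 10: 0 empty cells -> FULL (clear)
Total rows cleared: 3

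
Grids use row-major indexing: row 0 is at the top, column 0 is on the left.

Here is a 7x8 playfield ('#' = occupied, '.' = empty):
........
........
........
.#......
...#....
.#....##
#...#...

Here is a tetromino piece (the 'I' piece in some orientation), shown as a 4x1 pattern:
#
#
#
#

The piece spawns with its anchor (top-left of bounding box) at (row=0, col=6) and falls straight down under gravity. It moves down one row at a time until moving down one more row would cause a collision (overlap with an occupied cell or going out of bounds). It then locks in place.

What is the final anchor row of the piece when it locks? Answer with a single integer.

Answer: 1

Derivation:
Spawn at (row=0, col=6). Try each row:
  row 0: fits
  row 1: fits
  row 2: blocked -> lock at row 1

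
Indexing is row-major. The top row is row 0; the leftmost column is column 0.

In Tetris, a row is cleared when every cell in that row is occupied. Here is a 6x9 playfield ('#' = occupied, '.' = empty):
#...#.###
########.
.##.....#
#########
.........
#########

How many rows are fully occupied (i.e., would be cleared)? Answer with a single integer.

Check each row:
  row 0: 4 empty cells -> not full
  row 1: 1 empty cell -> not full
  row 2: 6 empty cells -> not full
  row 3: 0 empty cells -> FULL (clear)
  row 4: 9 empty cells -> not full
  row 5: 0 empty cells -> FULL (clear)
Total rows cleared: 2

Answer: 2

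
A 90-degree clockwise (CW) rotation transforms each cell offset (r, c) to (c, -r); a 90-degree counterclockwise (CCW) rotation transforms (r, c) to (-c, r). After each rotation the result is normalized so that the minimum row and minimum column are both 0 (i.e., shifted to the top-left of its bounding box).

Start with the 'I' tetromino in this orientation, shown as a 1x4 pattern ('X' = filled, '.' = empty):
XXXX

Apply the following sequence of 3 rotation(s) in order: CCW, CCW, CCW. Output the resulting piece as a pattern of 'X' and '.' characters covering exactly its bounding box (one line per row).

Answer: X
X
X
X

Derivation:
Start:
XXXX
After rotation 1 (CCW):
X
X
X
X
After rotation 2 (CCW):
XXXX
After rotation 3 (CCW):
X
X
X
X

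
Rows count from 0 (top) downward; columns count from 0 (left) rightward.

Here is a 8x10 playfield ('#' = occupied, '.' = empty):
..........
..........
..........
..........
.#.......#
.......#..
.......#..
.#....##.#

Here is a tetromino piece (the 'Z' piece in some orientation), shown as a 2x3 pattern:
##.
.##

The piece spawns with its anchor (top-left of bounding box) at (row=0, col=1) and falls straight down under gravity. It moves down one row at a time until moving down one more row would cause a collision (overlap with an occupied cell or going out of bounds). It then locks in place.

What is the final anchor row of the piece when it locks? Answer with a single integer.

Spawn at (row=0, col=1). Try each row:
  row 0: fits
  row 1: fits
  row 2: fits
  row 3: fits
  row 4: blocked -> lock at row 3

Answer: 3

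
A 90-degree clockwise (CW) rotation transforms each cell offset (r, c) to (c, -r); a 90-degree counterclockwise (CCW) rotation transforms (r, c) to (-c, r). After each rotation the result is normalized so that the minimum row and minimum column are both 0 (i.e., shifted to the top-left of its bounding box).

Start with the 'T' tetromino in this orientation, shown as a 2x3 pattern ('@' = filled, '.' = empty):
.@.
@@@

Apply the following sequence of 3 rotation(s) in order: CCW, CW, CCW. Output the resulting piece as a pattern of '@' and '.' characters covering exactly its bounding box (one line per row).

Start:
.@.
@@@
After rotation 1 (CCW):
.@
@@
.@
After rotation 2 (CW):
.@.
@@@
After rotation 3 (CCW):
.@
@@
.@

Answer: .@
@@
.@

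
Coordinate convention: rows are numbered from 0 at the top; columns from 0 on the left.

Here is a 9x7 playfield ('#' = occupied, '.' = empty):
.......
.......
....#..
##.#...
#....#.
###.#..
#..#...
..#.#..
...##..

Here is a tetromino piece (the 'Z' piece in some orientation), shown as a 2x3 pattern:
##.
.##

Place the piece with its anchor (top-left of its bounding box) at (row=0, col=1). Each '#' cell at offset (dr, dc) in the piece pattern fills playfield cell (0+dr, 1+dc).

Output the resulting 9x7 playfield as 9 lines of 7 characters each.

Fill (0+0,1+0) = (0,1)
Fill (0+0,1+1) = (0,2)
Fill (0+1,1+1) = (1,2)
Fill (0+1,1+2) = (1,3)

Answer: .##....
..##...
....#..
##.#...
#....#.
###.#..
#..#...
..#.#..
...##..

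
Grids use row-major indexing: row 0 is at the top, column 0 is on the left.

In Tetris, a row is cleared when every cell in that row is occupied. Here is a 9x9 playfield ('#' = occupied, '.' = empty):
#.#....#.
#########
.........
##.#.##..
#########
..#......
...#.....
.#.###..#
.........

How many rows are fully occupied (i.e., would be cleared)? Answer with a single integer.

Check each row:
  row 0: 6 empty cells -> not full
  row 1: 0 empty cells -> FULL (clear)
  row 2: 9 empty cells -> not full
  row 3: 4 empty cells -> not full
  row 4: 0 empty cells -> FULL (clear)
  row 5: 8 empty cells -> not full
  row 6: 8 empty cells -> not full
  row 7: 4 empty cells -> not full
  row 8: 9 empty cells -> not full
Total rows cleared: 2

Answer: 2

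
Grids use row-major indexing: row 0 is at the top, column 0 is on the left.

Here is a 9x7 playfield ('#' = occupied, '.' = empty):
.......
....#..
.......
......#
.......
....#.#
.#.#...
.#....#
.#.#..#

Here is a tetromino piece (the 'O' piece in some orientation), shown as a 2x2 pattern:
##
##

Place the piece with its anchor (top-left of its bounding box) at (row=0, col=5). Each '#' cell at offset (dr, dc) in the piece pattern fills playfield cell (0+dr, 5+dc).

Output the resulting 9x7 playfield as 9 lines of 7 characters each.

Fill (0+0,5+0) = (0,5)
Fill (0+0,5+1) = (0,6)
Fill (0+1,5+0) = (1,5)
Fill (0+1,5+1) = (1,6)

Answer: .....##
....###
.......
......#
.......
....#.#
.#.#...
.#....#
.#.#..#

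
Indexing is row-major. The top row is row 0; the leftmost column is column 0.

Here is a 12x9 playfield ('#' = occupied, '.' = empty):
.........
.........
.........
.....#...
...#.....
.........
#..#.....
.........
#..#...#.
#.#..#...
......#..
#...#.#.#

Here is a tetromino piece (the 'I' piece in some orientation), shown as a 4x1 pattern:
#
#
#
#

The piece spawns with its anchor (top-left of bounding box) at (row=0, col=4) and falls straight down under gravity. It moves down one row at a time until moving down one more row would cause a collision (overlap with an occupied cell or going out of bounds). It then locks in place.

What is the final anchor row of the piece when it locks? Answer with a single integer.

Spawn at (row=0, col=4). Try each row:
  row 0: fits
  row 1: fits
  row 2: fits
  row 3: fits
  row 4: fits
  row 5: fits
  row 6: fits
  row 7: fits
  row 8: blocked -> lock at row 7

Answer: 7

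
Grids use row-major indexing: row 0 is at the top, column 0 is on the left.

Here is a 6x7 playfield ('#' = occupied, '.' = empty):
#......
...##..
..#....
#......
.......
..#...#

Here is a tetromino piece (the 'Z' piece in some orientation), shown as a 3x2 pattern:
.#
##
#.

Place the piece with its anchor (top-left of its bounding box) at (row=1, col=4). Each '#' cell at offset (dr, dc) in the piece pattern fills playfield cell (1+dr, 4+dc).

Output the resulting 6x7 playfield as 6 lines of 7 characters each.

Answer: #......
...###.
..#.##.
#...#..
.......
..#...#

Derivation:
Fill (1+0,4+1) = (1,5)
Fill (1+1,4+0) = (2,4)
Fill (1+1,4+1) = (2,5)
Fill (1+2,4+0) = (3,4)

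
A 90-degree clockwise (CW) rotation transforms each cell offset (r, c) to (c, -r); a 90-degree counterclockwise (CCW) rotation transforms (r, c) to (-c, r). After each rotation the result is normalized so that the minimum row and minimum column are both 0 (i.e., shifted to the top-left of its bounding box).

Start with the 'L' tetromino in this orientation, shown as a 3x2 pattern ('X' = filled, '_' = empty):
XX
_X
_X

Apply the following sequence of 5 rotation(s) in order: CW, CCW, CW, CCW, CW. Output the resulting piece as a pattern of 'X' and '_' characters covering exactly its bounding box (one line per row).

Start:
XX
_X
_X
After rotation 1 (CW):
__X
XXX
After rotation 2 (CCW):
XX
_X
_X
After rotation 3 (CW):
__X
XXX
After rotation 4 (CCW):
XX
_X
_X
After rotation 5 (CW):
__X
XXX

Answer: __X
XXX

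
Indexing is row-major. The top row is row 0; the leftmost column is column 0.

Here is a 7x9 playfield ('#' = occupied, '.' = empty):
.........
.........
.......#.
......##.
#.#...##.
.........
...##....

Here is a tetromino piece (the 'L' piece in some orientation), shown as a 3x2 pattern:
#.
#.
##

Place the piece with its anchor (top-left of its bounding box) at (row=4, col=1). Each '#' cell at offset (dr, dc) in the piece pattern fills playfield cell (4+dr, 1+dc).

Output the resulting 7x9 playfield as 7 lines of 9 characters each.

Fill (4+0,1+0) = (4,1)
Fill (4+1,1+0) = (5,1)
Fill (4+2,1+0) = (6,1)
Fill (4+2,1+1) = (6,2)

Answer: .........
.........
.......#.
......##.
###...##.
.#.......
.####....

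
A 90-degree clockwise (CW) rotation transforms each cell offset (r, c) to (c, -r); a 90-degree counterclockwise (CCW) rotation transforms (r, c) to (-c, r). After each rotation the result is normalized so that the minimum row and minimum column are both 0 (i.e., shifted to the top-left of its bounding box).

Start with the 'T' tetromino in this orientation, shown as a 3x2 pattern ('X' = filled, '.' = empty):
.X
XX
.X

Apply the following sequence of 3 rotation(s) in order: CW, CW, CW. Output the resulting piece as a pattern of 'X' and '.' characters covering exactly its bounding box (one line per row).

Start:
.X
XX
.X
After rotation 1 (CW):
.X.
XXX
After rotation 2 (CW):
X.
XX
X.
After rotation 3 (CW):
XXX
.X.

Answer: XXX
.X.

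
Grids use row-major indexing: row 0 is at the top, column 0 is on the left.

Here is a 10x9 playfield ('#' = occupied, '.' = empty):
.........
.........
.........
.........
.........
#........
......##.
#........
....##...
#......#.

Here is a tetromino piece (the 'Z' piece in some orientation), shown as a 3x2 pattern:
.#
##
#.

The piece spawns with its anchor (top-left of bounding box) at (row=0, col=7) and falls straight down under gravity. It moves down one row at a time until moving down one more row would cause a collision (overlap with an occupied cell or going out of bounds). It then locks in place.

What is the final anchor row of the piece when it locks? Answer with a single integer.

Spawn at (row=0, col=7). Try each row:
  row 0: fits
  row 1: fits
  row 2: fits
  row 3: fits
  row 4: blocked -> lock at row 3

Answer: 3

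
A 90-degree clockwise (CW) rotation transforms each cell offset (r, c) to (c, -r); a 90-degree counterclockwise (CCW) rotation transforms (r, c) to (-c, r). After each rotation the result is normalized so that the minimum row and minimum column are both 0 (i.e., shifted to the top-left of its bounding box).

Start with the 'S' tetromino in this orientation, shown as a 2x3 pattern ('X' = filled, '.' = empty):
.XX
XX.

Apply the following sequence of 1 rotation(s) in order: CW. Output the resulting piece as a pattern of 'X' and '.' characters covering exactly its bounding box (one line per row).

Answer: X.
XX
.X

Derivation:
Start:
.XX
XX.
After rotation 1 (CW):
X.
XX
.X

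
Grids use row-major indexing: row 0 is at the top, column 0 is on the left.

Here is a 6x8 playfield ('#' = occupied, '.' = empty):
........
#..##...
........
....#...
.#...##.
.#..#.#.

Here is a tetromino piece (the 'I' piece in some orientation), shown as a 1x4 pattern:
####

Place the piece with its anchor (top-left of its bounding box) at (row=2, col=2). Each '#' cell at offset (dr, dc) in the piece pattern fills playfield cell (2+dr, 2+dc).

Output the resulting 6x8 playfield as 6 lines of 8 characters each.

Fill (2+0,2+0) = (2,2)
Fill (2+0,2+1) = (2,3)
Fill (2+0,2+2) = (2,4)
Fill (2+0,2+3) = (2,5)

Answer: ........
#..##...
..####..
....#...
.#...##.
.#..#.#.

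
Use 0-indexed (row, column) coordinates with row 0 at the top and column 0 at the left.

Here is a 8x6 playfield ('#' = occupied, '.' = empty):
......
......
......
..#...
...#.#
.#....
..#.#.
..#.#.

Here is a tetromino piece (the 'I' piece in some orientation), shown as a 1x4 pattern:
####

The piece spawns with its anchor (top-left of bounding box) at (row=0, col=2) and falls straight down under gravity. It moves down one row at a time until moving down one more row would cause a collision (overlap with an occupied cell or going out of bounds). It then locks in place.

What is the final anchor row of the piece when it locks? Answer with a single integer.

Answer: 2

Derivation:
Spawn at (row=0, col=2). Try each row:
  row 0: fits
  row 1: fits
  row 2: fits
  row 3: blocked -> lock at row 2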